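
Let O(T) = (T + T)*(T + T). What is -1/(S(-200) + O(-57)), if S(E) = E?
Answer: -1/12796 ≈ -7.8149e-5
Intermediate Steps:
O(T) = 4*T² (O(T) = (2*T)*(2*T) = 4*T²)
-1/(S(-200) + O(-57)) = -1/(-200 + 4*(-57)²) = -1/(-200 + 4*3249) = -1/(-200 + 12996) = -1/12796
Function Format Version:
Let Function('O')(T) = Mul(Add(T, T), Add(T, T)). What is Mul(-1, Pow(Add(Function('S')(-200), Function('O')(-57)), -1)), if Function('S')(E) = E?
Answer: Rational(-1, 12796) ≈ -7.8149e-5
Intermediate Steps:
Function('O')(T) = Mul(4, Pow(T, 2)) (Function('O')(T) = Mul(Mul(2, T), Mul(2, T)) = Mul(4, Pow(T, 2)))
Mul(-1, Pow(Add(Function('S')(-200), Function('O')(-57)), -1)) = Mul(-1, Pow(Add(-200, Mul(4, Pow(-57, 2))), -1)) = Mul(-1, Pow(Add(-200, Mul(4, 3249)), -1)) = Mul(-1, Pow(Add(-200, 12996), -1)) = Mul(-1, Pow(12796, -1)) = Mul(-1, Rational(1, 12796)) = Rational(-1, 12796)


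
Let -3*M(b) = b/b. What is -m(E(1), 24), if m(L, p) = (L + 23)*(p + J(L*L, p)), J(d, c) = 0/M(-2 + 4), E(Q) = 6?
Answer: -696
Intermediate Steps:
M(b) = -1/3 (M(b) = -b/(3*b) = -1/3*1 = -1/3)
J(d, c) = 0 (J(d, c) = 0/(-1/3) = 0*(-3) = 0)
m(L, p) = p*(23 + L) (m(L, p) = (L + 23)*(p + 0) = (23 + L)*p = p*(23 + L))
-m(E(1), 24) = -24*(23 + 6) = -24*29 = -1*696 = -696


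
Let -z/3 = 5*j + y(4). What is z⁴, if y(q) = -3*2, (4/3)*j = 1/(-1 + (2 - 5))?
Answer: 12296370321/65536 ≈ 1.8763e+5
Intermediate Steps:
j = -3/16 (j = 3/(4*(-1 + (2 - 5))) = 3/(4*(-1 - 3)) = (¾)/(-4) = (¾)*(-¼) = -3/16 ≈ -0.18750)
y(q) = -6
z = 333/16 (z = -3*(5*(-3/16) - 6) = -3*(-15/16 - 6) = -3*(-111/16) = 333/16 ≈ 20.813)
z⁴ = (333/16)⁴ = 12296370321/65536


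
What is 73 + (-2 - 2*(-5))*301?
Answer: 2481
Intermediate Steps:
73 + (-2 - 2*(-5))*301 = 73 + (-2 + 10)*301 = 73 + 8*301 = 73 + 2408 = 2481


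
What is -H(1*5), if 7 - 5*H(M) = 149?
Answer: 142/5 ≈ 28.400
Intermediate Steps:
H(M) = -142/5 (H(M) = 7/5 - 1/5*149 = 7/5 - 149/5 = -142/5)
-H(1*5) = -1*(-142/5) = 142/5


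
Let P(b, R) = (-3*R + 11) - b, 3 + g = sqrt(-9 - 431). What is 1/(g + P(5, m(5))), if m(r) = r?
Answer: -3/146 - I*sqrt(110)/292 ≈ -0.020548 - 0.035918*I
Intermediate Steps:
g = -3 + 2*I*sqrt(110) (g = -3 + sqrt(-9 - 431) = -3 + sqrt(-440) = -3 + 2*I*sqrt(110) ≈ -3.0 + 20.976*I)
P(b, R) = 11 - b - 3*R (P(b, R) = (11 - 3*R) - b = 11 - b - 3*R)
1/(g + P(5, m(5))) = 1/((-3 + 2*I*sqrt(110)) + (11 - 1*5 - 3*5)) = 1/((-3 + 2*I*sqrt(110)) + (11 - 5 - 15)) = 1/((-3 + 2*I*sqrt(110)) - 9) = 1/(-12 + 2*I*sqrt(110))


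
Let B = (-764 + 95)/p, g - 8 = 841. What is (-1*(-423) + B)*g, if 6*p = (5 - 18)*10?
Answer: 25047198/65 ≈ 3.8534e+5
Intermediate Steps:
g = 849 (g = 8 + 841 = 849)
p = -65/3 (p = ((5 - 18)*10)/6 = (-13*10)/6 = (⅙)*(-130) = -65/3 ≈ -21.667)
B = 2007/65 (B = (-764 + 95)/(-65/3) = -669*(-3/65) = 2007/65 ≈ 30.877)
(-1*(-423) + B)*g = (-1*(-423) + 2007/65)*849 = (423 + 2007/65)*849 = (29502/65)*849 = 25047198/65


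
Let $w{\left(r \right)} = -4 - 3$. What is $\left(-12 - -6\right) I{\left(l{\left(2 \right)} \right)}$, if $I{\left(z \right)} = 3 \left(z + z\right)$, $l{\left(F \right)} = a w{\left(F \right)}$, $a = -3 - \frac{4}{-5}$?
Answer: $- \frac{2772}{5} \approx -554.4$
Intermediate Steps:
$w{\left(r \right)} = -7$
$a = - \frac{11}{5}$ ($a = -3 - 4 \left(- \frac{1}{5}\right) = -3 - - \frac{4}{5} = -3 + \frac{4}{5} = - \frac{11}{5} \approx -2.2$)
$l{\left(F \right)} = \frac{77}{5}$ ($l{\left(F \right)} = \left(- \frac{11}{5}\right) \left(-7\right) = \frac{77}{5}$)
$I{\left(z \right)} = 6 z$ ($I{\left(z \right)} = 3 \cdot 2 z = 6 z$)
$\left(-12 - -6\right) I{\left(l{\left(2 \right)} \right)} = \left(-12 - -6\right) 6 \cdot \frac{77}{5} = \left(-12 + 6\right) \frac{462}{5} = \left(-6\right) \frac{462}{5} = - \frac{2772}{5}$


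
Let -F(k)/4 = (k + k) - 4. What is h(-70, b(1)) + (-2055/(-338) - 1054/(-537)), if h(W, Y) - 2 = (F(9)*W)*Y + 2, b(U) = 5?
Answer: 3559703411/181506 ≈ 19612.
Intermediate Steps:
F(k) = 16 - 8*k (F(k) = -4*((k + k) - 4) = -4*(2*k - 4) = -4*(-4 + 2*k) = 16 - 8*k)
h(W, Y) = 4 - 56*W*Y (h(W, Y) = 2 + (((16 - 8*9)*W)*Y + 2) = 2 + (((16 - 72)*W)*Y + 2) = 2 + ((-56*W)*Y + 2) = 2 + (-56*W*Y + 2) = 2 + (2 - 56*W*Y) = 4 - 56*W*Y)
h(-70, b(1)) + (-2055/(-338) - 1054/(-537)) = (4 - 56*(-70)*5) + (-2055/(-338) - 1054/(-537)) = (4 + 19600) + (-2055*(-1/338) - 1054*(-1/537)) = 19604 + (2055/338 + 1054/537) = 19604 + 1459787/181506 = 3559703411/181506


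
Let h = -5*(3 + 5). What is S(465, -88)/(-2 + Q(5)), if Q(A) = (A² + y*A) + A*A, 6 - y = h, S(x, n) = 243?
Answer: 243/278 ≈ 0.87410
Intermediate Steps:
h = -40 (h = -5*8 = -40)
y = 46 (y = 6 - 1*(-40) = 6 + 40 = 46)
Q(A) = 2*A² + 46*A (Q(A) = (A² + 46*A) + A*A = (A² + 46*A) + A² = 2*A² + 46*A)
S(465, -88)/(-2 + Q(5)) = 243/(-2 + 2*5*(23 + 5)) = 243/(-2 + 2*5*28) = 243/(-2 + 280) = 243/278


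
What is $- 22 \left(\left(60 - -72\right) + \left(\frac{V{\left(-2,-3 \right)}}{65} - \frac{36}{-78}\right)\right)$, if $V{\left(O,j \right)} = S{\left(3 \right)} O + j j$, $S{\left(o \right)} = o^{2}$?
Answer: $- \frac{189222}{65} \approx -2911.1$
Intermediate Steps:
$V{\left(O,j \right)} = j^{2} + 9 O$ ($V{\left(O,j \right)} = 3^{2} O + j j = 9 O + j^{2} = j^{2} + 9 O$)
$- 22 \left(\left(60 - -72\right) + \left(\frac{V{\left(-2,-3 \right)}}{65} - \frac{36}{-78}\right)\right) = - 22 \left(\left(60 - -72\right) + \left(\frac{\left(-3\right)^{2} + 9 \left(-2\right)}{65} - \frac{36}{-78}\right)\right) = - 22 \left(\left(60 + 72\right) + \left(\left(9 - 18\right) \frac{1}{65} - - \frac{6}{13}\right)\right) = - 22 \left(132 + \left(\left(-9\right) \frac{1}{65} + \frac{6}{13}\right)\right) = - 22 \left(132 + \left(- \frac{9}{65} + \frac{6}{13}\right)\right) = - 22 \left(132 + \frac{21}{65}\right) = \left(-22\right) \frac{8601}{65} = - \frac{189222}{65}$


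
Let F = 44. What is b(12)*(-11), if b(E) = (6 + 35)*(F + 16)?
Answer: -27060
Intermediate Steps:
b(E) = 2460 (b(E) = (6 + 35)*(44 + 16) = 41*60 = 2460)
b(12)*(-11) = 2460*(-11) = -27060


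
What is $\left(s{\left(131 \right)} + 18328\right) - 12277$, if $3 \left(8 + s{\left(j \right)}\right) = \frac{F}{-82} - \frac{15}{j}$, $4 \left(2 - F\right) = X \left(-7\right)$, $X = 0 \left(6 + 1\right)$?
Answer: $\frac{97370113}{16113} \approx 6043.0$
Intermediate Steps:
$X = 0$ ($X = 0 \cdot 7 = 0$)
$F = 2$ ($F = 2 - \frac{0 \left(-7\right)}{4} = 2 - 0 = 2 + 0 = 2$)
$s{\left(j \right)} = - \frac{985}{123} - \frac{5}{j}$ ($s{\left(j \right)} = -8 + \frac{\frac{2}{-82} - \frac{15}{j}}{3} = -8 + \frac{2 \left(- \frac{1}{82}\right) - \frac{15}{j}}{3} = -8 + \frac{- \frac{1}{41} - \frac{15}{j}}{3} = -8 - \left(\frac{1}{123} + \frac{5}{j}\right) = - \frac{985}{123} - \frac{5}{j}$)
$\left(s{\left(131 \right)} + 18328\right) - 12277 = \left(\left(- \frac{985}{123} - \frac{5}{131}\right) + 18328\right) - 12277 = \left(- \frac{129650}{16113} + 18328\right) - 12277 = \frac{295189414}{16113} - 12277 = \frac{97370113}{16113}$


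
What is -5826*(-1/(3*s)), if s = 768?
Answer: 971/384 ≈ 2.5286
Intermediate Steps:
-5826*(-1/(3*s)) = -5826/((-3*768)) = -5826/(-2304) = -5826*(-1/2304) = 971/384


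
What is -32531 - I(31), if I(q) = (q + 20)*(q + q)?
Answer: -35693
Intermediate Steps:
I(q) = 2*q*(20 + q) (I(q) = (20 + q)*(2*q) = 2*q*(20 + q))
-32531 - I(31) = -32531 - 2*31*(20 + 31) = -32531 - 2*31*51 = -32531 - 1*3162 = -32531 - 3162 = -35693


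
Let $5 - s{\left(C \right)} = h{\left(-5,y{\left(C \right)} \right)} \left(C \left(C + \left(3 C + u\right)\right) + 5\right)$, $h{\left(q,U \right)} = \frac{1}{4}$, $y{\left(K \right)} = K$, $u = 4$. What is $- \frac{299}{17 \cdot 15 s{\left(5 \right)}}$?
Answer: $\frac{1196}{26775} \approx 0.044669$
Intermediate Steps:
$h{\left(q,U \right)} = \frac{1}{4}$
$s{\left(C \right)} = \frac{15}{4} - \frac{C \left(4 + 4 C\right)}{4}$ ($s{\left(C \right)} = 5 - \frac{C \left(C + \left(3 C + 4\right)\right) + 5}{4} = 5 - \frac{C \left(C + \left(4 + 3 C\right)\right) + 5}{4} = 5 - \frac{C \left(4 + 4 C\right) + 5}{4} = 5 - \frac{5 + C \left(4 + 4 C\right)}{4} = 5 - \left(\frac{5}{4} + \frac{C \left(4 + 4 C\right)}{4}\right) = \frac{15}{4} - \frac{C \left(4 + 4 C\right)}{4}$)
$- \frac{299}{17 \cdot 15 s{\left(5 \right)}} = - \frac{299}{17 \cdot 15 \left(\frac{15}{4} - 5 - 5^{2}\right)} = - \frac{299}{255 \left(\frac{15}{4} - 5 - 25\right)} = - \frac{299}{255 \left(- \frac{105}{4}\right)} = - \frac{299}{- \frac{26775}{4}} = \left(-299\right) \left(- \frac{4}{26775}\right) = \frac{1196}{26775}$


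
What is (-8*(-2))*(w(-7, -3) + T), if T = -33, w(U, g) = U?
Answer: -640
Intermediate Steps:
(-8*(-2))*(w(-7, -3) + T) = (-8*(-2))*(-7 - 33) = 16*(-40) = -640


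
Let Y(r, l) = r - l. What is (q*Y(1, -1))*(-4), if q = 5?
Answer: -40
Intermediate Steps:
(q*Y(1, -1))*(-4) = (5*(1 - 1*(-1)))*(-4) = (5*(1 + 1))*(-4) = (5*2)*(-4) = 10*(-4) = -40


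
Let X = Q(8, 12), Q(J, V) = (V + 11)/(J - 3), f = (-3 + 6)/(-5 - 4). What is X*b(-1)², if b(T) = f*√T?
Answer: -23/45 ≈ -0.51111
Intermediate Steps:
f = -⅓ (f = 3/(-9) = 3*(-⅑) = -⅓ ≈ -0.33333)
Q(J, V) = (11 + V)/(-3 + J)
b(T) = -√T/3
X = 23/5 (X = (11 + 12)/(-3 + 8) = 23/5 ≈ 4.6000)
X*b(-1)² = 23*(-I/3)²/5 = (23/5)*(-⅑) = -23/45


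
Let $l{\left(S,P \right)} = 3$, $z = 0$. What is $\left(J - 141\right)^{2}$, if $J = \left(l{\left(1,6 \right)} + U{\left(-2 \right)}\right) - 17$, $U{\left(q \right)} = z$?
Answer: $24025$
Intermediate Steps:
$U{\left(q \right)} = 0$
$J = -14$ ($J = \left(3 + 0\right) - 17 = 3 - 17 = -14$)
$\left(J - 141\right)^{2} = \left(-14 - 141\right)^{2} = \left(-155\right)^{2} = 24025$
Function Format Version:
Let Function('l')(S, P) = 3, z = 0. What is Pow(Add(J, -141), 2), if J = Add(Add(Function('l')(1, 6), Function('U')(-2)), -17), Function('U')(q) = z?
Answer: 24025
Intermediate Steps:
Function('U')(q) = 0
J = -14 (J = Add(Add(3, 0), -17) = Add(3, -17) = -14)
Pow(Add(J, -141), 2) = Pow(Add(-14, -141), 2) = Pow(-155, 2) = 24025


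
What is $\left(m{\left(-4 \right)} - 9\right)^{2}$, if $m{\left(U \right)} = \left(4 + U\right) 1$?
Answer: $81$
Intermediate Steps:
$m{\left(U \right)} = 4 + U$
$\left(m{\left(-4 \right)} - 9\right)^{2} = \left(\left(4 - 4\right) - 9\right)^{2} = \left(0 - 9\right)^{2} = \left(-9\right)^{2} = 81$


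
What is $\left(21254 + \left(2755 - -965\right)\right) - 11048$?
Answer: $13926$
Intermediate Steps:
$\left(21254 + \left(2755 - -965\right)\right) - 11048 = \left(21254 + \left(2755 + 965\right)\right) - 11048 = \left(21254 + 3720\right) - 11048 = 24974 - 11048 = 13926$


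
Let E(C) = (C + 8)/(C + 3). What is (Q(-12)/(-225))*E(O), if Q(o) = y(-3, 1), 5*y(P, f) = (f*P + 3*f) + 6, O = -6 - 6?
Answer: -8/3375 ≈ -0.0023704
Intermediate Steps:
O = -12
E(C) = (8 + C)/(3 + C)
y(P, f) = 6/5 + 3*f/5 + P*f/5 (y(P, f) = ((f*P + 3*f) + 6)/5 = ((P*f + 3*f) + 6)/5 = ((3*f + P*f) + 6)/5 = (6 + 3*f + P*f)/5 = 6/5 + 3*f/5 + P*f/5)
Q(o) = 6/5 (Q(o) = 6/5 + (⅗)*1 + (⅕)*(-3)*1 = 6/5 + ⅗ - ⅗ = 6/5)
(Q(-12)/(-225))*E(O) = ((6/5)/(-225))*((8 - 12)/(3 - 12)) = ((6/5)*(-1/225))*(-4/(-9)) = -(-2)*(-4)/3375 = -2/375*4/9 = -8/3375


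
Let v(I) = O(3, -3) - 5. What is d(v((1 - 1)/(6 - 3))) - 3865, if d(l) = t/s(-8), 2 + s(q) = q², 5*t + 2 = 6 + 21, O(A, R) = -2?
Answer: -239625/62 ≈ -3864.9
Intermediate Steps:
t = 5 (t = -⅖ + (6 + 21)/5 = -⅖ + (⅕)*27 = -⅖ + 27/5 = 5)
s(q) = -2 + q²
v(I) = -7 (v(I) = -2 - 5 = -7)
d(l) = 5/62 (d(l) = 5/(-2 + (-8)²) = 5/(-2 + 64) = 5/62)
d(v((1 - 1)/(6 - 3))) - 3865 = 5/62 - 3865 = -239625/62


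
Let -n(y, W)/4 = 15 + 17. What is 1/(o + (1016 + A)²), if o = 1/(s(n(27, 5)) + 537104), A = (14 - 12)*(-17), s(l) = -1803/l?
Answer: 68751115/66298350221388 ≈ 1.0370e-6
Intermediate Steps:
n(y, W) = -128 (n(y, W) = -4*(15 + 17) = -4*32 = -128)
A = -34 (A = 2*(-17) = -34)
o = 128/68751115 (o = 1/(-1803/(-128) + 537104) = 1/(-1803*(-1/128) + 537104) = 1/(1803/128 + 537104) = 1/(68751115/128) = 128/68751115 ≈ 1.8618e-6)
1/(o + (1016 + A)²) = 1/(128/68751115 + (1016 - 34)²) = 1/(128/68751115 + 982²) = 1/(128/68751115 + 964324) = 1/(66298350221388/68751115) = 68751115/66298350221388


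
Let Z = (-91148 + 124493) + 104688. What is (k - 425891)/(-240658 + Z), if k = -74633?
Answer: 500524/102625 ≈ 4.8772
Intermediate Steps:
Z = 138033 (Z = 33345 + 104688 = 138033)
(k - 425891)/(-240658 + Z) = (-74633 - 425891)/(-240658 + 138033) = -500524/(-102625) = -500524*(-1/102625) = 500524/102625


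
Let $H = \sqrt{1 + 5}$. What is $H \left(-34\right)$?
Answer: $- 34 \sqrt{6} \approx -83.283$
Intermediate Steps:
$H = \sqrt{6} \approx 2.4495$
$H \left(-34\right) = \sqrt{6} \left(-34\right) = - 34 \sqrt{6}$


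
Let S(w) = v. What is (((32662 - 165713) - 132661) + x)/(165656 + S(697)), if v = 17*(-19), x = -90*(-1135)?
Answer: -23366/23619 ≈ -0.98929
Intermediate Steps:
x = 102150
v = -323
S(w) = -323
(((32662 - 165713) - 132661) + x)/(165656 + S(697)) = (((32662 - 165713) - 132661) + 102150)/(165656 - 323) = ((-133051 - 132661) + 102150)/165333 = (-265712 + 102150)*(1/165333) = -163562*1/165333 = -23366/23619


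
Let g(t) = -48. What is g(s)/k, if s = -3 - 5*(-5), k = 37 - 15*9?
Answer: 24/49 ≈ 0.48980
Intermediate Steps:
k = -98 (k = 37 - 135 = -98)
s = 22 (s = -3 + 25 = 22)
g(s)/k = -48/(-98) = -48*(-1/98) = 24/49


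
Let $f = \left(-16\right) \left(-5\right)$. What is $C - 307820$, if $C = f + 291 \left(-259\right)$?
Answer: $-383109$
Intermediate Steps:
$f = 80$
$C = -75289$ ($C = 80 + 291 \left(-259\right) = 80 - 75369 = -75289$)
$C - 307820 = -75289 - 307820 = -383109$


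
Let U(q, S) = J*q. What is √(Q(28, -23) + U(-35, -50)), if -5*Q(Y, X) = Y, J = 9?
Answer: I*√8015/5 ≈ 17.905*I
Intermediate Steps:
Q(Y, X) = -Y/5
U(q, S) = 9*q
√(Q(28, -23) + U(-35, -50)) = √(-⅕*28 + 9*(-35)) = √(-28/5 - 315) = √(-1603/5) = I*√8015/5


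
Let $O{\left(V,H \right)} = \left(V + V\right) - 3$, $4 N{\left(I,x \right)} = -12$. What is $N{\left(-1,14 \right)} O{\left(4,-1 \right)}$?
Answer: $-15$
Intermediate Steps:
$N{\left(I,x \right)} = -3$ ($N{\left(I,x \right)} = \frac{1}{4} \left(-12\right) = -3$)
$O{\left(V,H \right)} = -3 + 2 V$ ($O{\left(V,H \right)} = 2 V - 3 = -3 + 2 V$)
$N{\left(-1,14 \right)} O{\left(4,-1 \right)} = - 3 \left(-3 + 2 \cdot 4\right) = - 3 \left(-3 + 8\right) = \left(-3\right) 5 = -15$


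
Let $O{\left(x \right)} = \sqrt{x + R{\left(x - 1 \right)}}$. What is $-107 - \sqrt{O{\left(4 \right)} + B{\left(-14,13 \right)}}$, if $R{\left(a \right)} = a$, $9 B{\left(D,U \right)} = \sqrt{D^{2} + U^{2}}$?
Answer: $-107 - \frac{\sqrt{\sqrt{365} + 9 \sqrt{7}}}{3} \approx -109.18$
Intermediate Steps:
$B{\left(D,U \right)} = \frac{\sqrt{D^{2} + U^{2}}}{9}$
$O{\left(x \right)} = \sqrt{-1 + 2 x}$ ($O{\left(x \right)} = \sqrt{x + \left(x - 1\right)} = \sqrt{x + \left(-1 + x\right)} = \sqrt{-1 + 2 x}$)
$-107 - \sqrt{O{\left(4 \right)} + B{\left(-14,13 \right)}} = -107 - \sqrt{\sqrt{-1 + 2 \cdot 4} + \frac{\sqrt{\left(-14\right)^{2} + 13^{2}}}{9}} = -107 - \sqrt{\sqrt{-1 + 8} + \frac{\sqrt{196 + 169}}{9}} = -107 - \sqrt{\sqrt{7} + \frac{\sqrt{365}}{9}}$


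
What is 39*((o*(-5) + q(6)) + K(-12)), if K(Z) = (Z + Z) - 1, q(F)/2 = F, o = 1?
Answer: -702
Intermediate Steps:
q(F) = 2*F
K(Z) = -1 + 2*Z (K(Z) = 2*Z - 1 = -1 + 2*Z)
39*((o*(-5) + q(6)) + K(-12)) = 39*((1*(-5) + 2*6) + (-1 + 2*(-12))) = 39*((-5 + 12) + (-1 - 24)) = 39*(7 - 25) = 39*(-18) = -702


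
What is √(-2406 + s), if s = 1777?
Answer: I*√629 ≈ 25.08*I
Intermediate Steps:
√(-2406 + s) = √(-2406 + 1777) = √(-629) = I*√629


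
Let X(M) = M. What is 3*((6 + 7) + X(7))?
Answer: 60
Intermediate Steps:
3*((6 + 7) + X(7)) = 3*((6 + 7) + 7) = 3*(13 + 7) = 3*20 = 60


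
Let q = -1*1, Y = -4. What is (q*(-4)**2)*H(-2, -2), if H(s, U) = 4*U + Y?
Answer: 192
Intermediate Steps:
H(s, U) = -4 + 4*U (H(s, U) = 4*U - 4 = -4 + 4*U)
q = -1
(q*(-4)**2)*H(-2, -2) = (-1*(-4)**2)*(-4 + 4*(-2)) = (-1*16)*(-4 - 8) = -16*(-12) = 192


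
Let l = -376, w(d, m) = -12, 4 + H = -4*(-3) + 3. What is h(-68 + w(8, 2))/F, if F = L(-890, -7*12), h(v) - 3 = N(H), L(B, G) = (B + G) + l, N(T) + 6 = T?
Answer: -4/675 ≈ -0.0059259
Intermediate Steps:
H = 11 (H = -4 + (-4*(-3) + 3) = -4 + (12 + 3) = -4 + 15 = 11)
N(T) = -6 + T
L(B, G) = -376 + B + G (L(B, G) = (B + G) - 376 = -376 + B + G)
h(v) = 8 (h(v) = 3 + (-6 + 11) = 3 + 5 = 8)
F = -1350 (F = -376 - 890 - 7*12 = -376 - 890 - 84 = -1350)
h(-68 + w(8, 2))/F = 8/(-1350) = 8*(-1/1350) = -4/675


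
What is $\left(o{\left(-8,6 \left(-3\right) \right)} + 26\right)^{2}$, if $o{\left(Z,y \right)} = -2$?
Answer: $576$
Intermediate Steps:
$\left(o{\left(-8,6 \left(-3\right) \right)} + 26\right)^{2} = \left(-2 + 26\right)^{2} = 24^{2} = 576$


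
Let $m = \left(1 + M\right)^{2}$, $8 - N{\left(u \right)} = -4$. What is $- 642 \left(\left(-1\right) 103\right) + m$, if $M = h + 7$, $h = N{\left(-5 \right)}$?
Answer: $66526$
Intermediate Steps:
$N{\left(u \right)} = 12$ ($N{\left(u \right)} = 8 - -4 = 8 + 4 = 12$)
$h = 12$
$M = 19$ ($M = 12 + 7 = 19$)
$m = 400$ ($m = \left(1 + 19\right)^{2} = 20^{2} = 400$)
$- 642 \left(\left(-1\right) 103\right) + m = - 642 \left(\left(-1\right) 103\right) + 400 = \left(-642\right) \left(-103\right) + 400 = 66126 + 400 = 66526$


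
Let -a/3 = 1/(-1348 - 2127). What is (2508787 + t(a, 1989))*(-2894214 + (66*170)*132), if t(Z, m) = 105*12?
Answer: -3547133159178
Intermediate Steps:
a = 3/3475 (a = -3/(-1348 - 2127) = -3/(-3475) = -3*(-1/3475) = 3/3475 ≈ 0.00086331)
t(Z, m) = 1260
(2508787 + t(a, 1989))*(-2894214 + (66*170)*132) = (2508787 + 1260)*(-2894214 + (66*170)*132) = 2510047*(-2894214 + 11220*132) = 2510047*(-2894214 + 1481040) = 2510047*(-1413174) = -3547133159178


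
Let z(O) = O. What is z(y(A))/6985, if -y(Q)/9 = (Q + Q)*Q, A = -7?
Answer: -882/6985 ≈ -0.12627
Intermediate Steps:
y(Q) = -18*Q**2 (y(Q) = -9*(Q + Q)*Q = -9*2*Q*Q = -18*Q**2)
z(y(A))/6985 = -18*(-7)**2/6985 = -18*49*(1/6985) = -882*1/6985 = -882/6985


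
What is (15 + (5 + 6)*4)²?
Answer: 3481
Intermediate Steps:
(15 + (5 + 6)*4)² = (15 + 11*4)² = (15 + 44)² = 59² = 3481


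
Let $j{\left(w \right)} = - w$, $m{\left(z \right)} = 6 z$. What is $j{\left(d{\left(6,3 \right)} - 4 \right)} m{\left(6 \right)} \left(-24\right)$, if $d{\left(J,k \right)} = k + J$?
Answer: $4320$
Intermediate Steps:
$d{\left(J,k \right)} = J + k$
$j{\left(d{\left(6,3 \right)} - 4 \right)} m{\left(6 \right)} \left(-24\right) = - (\left(6 + 3\right) - 4) 6 \cdot 6 \left(-24\right) = - (9 - 4) 36 \left(-24\right) = \left(-1\right) 5 \cdot 36 \left(-24\right) = \left(-5\right) 36 \left(-24\right) = \left(-180\right) \left(-24\right) = 4320$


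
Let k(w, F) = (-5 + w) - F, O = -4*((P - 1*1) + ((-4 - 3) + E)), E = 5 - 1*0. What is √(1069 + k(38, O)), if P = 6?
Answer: √1114 ≈ 33.377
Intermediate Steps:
E = 5 (E = 5 + 0 = 5)
O = -12 (O = -4*((6 - 1*1) + ((-4 - 3) + 5)) = -4*((6 - 1) + (-7 + 5)) = -4*(5 - 2) = -4*3 = -12)
k(w, F) = -5 + w - F
√(1069 + k(38, O)) = √(1069 + (-5 + 38 - 1*(-12))) = √(1069 + (-5 + 38 + 12)) = √(1069 + 45) = √1114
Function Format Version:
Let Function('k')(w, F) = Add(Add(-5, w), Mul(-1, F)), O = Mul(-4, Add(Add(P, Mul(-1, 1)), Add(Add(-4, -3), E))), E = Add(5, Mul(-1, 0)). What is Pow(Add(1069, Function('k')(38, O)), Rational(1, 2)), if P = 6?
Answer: Pow(1114, Rational(1, 2)) ≈ 33.377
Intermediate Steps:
E = 5 (E = Add(5, 0) = 5)
O = -12 (O = Mul(-4, Add(Add(6, Mul(-1, 1)), Add(Add(-4, -3), 5))) = Mul(-4, Add(Add(6, -1), Add(-7, 5))) = Mul(-4, Add(5, -2)) = Mul(-4, 3) = -12)
Function('k')(w, F) = Add(-5, w, Mul(-1, F))
Pow(Add(1069, Function('k')(38, O)), Rational(1, 2)) = Pow(Add(1069, Add(-5, 38, Mul(-1, -12))), Rational(1, 2)) = Pow(Add(1069, Add(-5, 38, 12)), Rational(1, 2)) = Pow(Add(1069, 45), Rational(1, 2)) = Pow(1114, Rational(1, 2))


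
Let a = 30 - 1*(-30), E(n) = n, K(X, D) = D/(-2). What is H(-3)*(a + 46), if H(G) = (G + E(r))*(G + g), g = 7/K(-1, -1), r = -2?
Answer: -5830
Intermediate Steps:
K(X, D) = -D/2 (K(X, D) = D*(-½) = -D/2)
g = 14 (g = 7/((-½*(-1))) = 7/(½) = 7*2 = 14)
H(G) = (-2 + G)*(14 + G) (H(G) = (G - 2)*(G + 14) = (-2 + G)*(14 + G))
a = 60 (a = 30 + 30 = 60)
H(-3)*(a + 46) = (-28 + (-3)² + 12*(-3))*(60 + 46) = (-28 + 9 - 36)*106 = -55*106 = -5830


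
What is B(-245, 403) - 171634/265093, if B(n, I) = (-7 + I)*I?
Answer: 42305490050/265093 ≈ 1.5959e+5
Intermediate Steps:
B(n, I) = I*(-7 + I)
B(-245, 403) - 171634/265093 = 403*(-7 + 403) - 171634/265093 = 403*396 - 171634*1/265093 = 159588 - 171634/265093 = 42305490050/265093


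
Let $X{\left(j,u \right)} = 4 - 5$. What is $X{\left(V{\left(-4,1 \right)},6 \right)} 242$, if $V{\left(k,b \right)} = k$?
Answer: $-242$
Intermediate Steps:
$X{\left(j,u \right)} = -1$
$X{\left(V{\left(-4,1 \right)},6 \right)} 242 = \left(-1\right) 242 = -242$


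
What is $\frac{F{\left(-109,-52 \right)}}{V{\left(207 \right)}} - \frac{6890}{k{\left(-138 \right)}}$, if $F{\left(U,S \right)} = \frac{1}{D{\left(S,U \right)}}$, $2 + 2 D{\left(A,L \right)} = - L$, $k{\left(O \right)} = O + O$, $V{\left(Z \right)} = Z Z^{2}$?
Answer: $\frac{47384352409}{1898125002} \approx 24.964$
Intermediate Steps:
$V{\left(Z \right)} = Z^{3}$
$k{\left(O \right)} = 2 O$
$D{\left(A,L \right)} = -1 - \frac{L}{2}$ ($D{\left(A,L \right)} = -1 + \frac{\left(-1\right) L}{2} = -1 - \frac{L}{2}$)
$F{\left(U,S \right)} = \frac{1}{-1 - \frac{U}{2}}$
$\frac{F{\left(-109,-52 \right)}}{V{\left(207 \right)}} - \frac{6890}{k{\left(-138 \right)}} = \frac{\left(-2\right) \frac{1}{2 - 109}}{207^{3}} - \frac{6890}{2 \left(-138\right)} = \frac{\left(-2\right) \frac{1}{-107}}{8869743} - \frac{6890}{-276} = \left(-2\right) \left(- \frac{1}{107}\right) \frac{1}{8869743} - - \frac{3445}{138} = \frac{2}{107} \cdot \frac{1}{8869743} + \frac{3445}{138} = \frac{2}{949062501} + \frac{3445}{138} = \frac{47384352409}{1898125002}$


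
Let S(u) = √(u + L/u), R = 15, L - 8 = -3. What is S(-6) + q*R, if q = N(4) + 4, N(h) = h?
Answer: 120 + I*√246/6 ≈ 120.0 + 2.6141*I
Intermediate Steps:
L = 5 (L = 8 - 3 = 5)
S(u) = √(u + 5/u)
q = 8 (q = 4 + 4 = 8)
S(-6) + q*R = √(-6 + 5/(-6)) + 8*15 = √(-6 + 5*(-⅙)) + 120 = √(-6 - ⅚) + 120 = √(-41/6) + 120 = I*√246/6 + 120 = 120 + I*√246/6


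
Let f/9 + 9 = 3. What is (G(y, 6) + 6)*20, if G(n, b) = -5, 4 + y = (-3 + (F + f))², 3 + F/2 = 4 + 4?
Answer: 20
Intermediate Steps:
F = 10 (F = -6 + 2*(4 + 4) = -6 + 2*8 = -6 + 16 = 10)
f = -54 (f = -81 + 9*3 = -81 + 27 = -54)
y = 2205 (y = -4 + (-3 + (10 - 54))² = -4 + (-3 - 44)² = -4 + (-47)² = -4 + 2209 = 2205)
(G(y, 6) + 6)*20 = (-5 + 6)*20 = 1*20 = 20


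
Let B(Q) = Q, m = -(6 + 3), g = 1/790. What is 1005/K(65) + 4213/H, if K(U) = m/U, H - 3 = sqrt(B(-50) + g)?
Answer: 5*(-4355*sqrt(31204210) + 8324388*I)/(3*(sqrt(31204210) - 2370*I)) ≈ -7044.1 - 504.93*I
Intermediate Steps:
g = 1/790 ≈ 0.0012658
m = -9 (m = -1*9 = -9)
H = 3 + I*sqrt(31204210)/790 (H = 3 + sqrt(-50 + 1/790) = 3 + sqrt(-39499/790) = 3 + I*sqrt(31204210)/790 ≈ 3.0 + 7.071*I)
K(U) = -9/U
1005/K(65) + 4213/H = 1005/((-9/65)) + 4213/(3 + I*sqrt(31204210)/790) = 1005/((-9*1/65)) + 4213/(3 + I*sqrt(31204210)/790) = 1005/(-9/65) + 4213/(3 + I*sqrt(31204210)/790) = 1005*(-65/9) + 4213/(3 + I*sqrt(31204210)/790) = -21775/3 + 4213/(3 + I*sqrt(31204210)/790)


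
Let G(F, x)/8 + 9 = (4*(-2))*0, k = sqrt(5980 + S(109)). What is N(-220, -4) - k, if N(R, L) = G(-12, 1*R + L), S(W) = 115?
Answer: -72 - sqrt(6095) ≈ -150.07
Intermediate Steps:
k = sqrt(6095) (k = sqrt(5980 + 115) = sqrt(6095) ≈ 78.070)
G(F, x) = -72 (G(F, x) = -72 + 8*((4*(-2))*0) = -72 + 8*(-8*0) = -72 + 8*0 = -72 + 0 = -72)
N(R, L) = -72
N(-220, -4) - k = -72 - sqrt(6095)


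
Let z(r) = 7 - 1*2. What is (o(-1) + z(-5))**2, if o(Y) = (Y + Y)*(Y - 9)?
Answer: 625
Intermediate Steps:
z(r) = 5 (z(r) = 7 - 2 = 5)
o(Y) = 2*Y*(-9 + Y) (o(Y) = (2*Y)*(-9 + Y) = 2*Y*(-9 + Y))
(o(-1) + z(-5))**2 = (2*(-1)*(-9 - 1) + 5)**2 = (2*(-1)*(-10) + 5)**2 = (20 + 5)**2 = 25**2 = 625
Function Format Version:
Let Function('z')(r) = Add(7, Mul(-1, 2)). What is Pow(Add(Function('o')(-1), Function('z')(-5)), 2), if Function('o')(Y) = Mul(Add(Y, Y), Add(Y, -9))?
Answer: 625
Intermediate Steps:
Function('z')(r) = 5 (Function('z')(r) = Add(7, -2) = 5)
Function('o')(Y) = Mul(2, Y, Add(-9, Y)) (Function('o')(Y) = Mul(Mul(2, Y), Add(-9, Y)) = Mul(2, Y, Add(-9, Y)))
Pow(Add(Function('o')(-1), Function('z')(-5)), 2) = Pow(Add(Mul(2, -1, Add(-9, -1)), 5), 2) = Pow(Add(Mul(2, -1, -10), 5), 2) = Pow(Add(20, 5), 2) = Pow(25, 2) = 625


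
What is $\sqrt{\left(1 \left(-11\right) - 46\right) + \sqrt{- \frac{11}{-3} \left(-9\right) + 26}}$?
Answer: $\sqrt{-57 + i \sqrt{7}} \approx 0.17517 + 7.5519 i$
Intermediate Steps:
$\sqrt{\left(1 \left(-11\right) - 46\right) + \sqrt{- \frac{11}{-3} \left(-9\right) + 26}} = \sqrt{\left(-11 - 46\right) + \sqrt{\left(-11\right) \left(- \frac{1}{3}\right) \left(-9\right) + 26}} = \sqrt{-57 + \sqrt{\frac{11}{3} \left(-9\right) + 26}} = \sqrt{-57 + \sqrt{-33 + 26}} = \sqrt{-57 + \sqrt{-7}} = \sqrt{-57 + i \sqrt{7}}$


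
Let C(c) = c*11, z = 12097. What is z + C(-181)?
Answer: 10106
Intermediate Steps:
C(c) = 11*c
z + C(-181) = 12097 + 11*(-181) = 12097 - 1991 = 10106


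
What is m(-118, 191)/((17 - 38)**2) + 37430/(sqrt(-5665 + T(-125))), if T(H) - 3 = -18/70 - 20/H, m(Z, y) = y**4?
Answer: 1330863361/441 - 187150*I*sqrt(6936069)/990867 ≈ 3.0178e+6 - 497.43*I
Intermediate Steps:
T(H) = 96/35 - 20/H (T(H) = 3 + (-18/70 - 20/H) = 3 + (-18*1/70 - 20/H) = 3 + (-9/35 - 20/H) = 96/35 - 20/H)
m(-118, 191)/((17 - 38)**2) + 37430/(sqrt(-5665 + T(-125))) = 191**4/((17 - 38)**2) + 37430/(sqrt(-5665 + (96/35 - 20/(-125)))) = 1330863361/((-21)**2) + 37430/(sqrt(-5665 + (96/35 - 20*(-1/125)))) = 1330863361/441 + 37430/(sqrt(-5665 + (96/35 + 4/25))) = 1330863361*(1/441) + 37430/(sqrt(-5665 + 508/175)) = 1330863361/441 + 37430/(sqrt(-990867/175)) = 1330863361/441 + 37430/((I*sqrt(6936069)/35)) = 1330863361/441 + 37430*(-5*I*sqrt(6936069)/990867) = 1330863361/441 - 187150*I*sqrt(6936069)/990867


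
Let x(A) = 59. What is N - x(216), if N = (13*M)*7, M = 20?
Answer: 1761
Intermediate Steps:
N = 1820 (N = (13*20)*7 = 260*7 = 1820)
N - x(216) = 1820 - 1*59 = 1820 - 59 = 1761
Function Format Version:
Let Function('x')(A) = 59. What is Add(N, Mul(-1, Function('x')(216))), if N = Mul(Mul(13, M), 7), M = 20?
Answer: 1761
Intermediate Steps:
N = 1820 (N = Mul(Mul(13, 20), 7) = Mul(260, 7) = 1820)
Add(N, Mul(-1, Function('x')(216))) = Add(1820, Mul(-1, 59)) = Add(1820, -59) = 1761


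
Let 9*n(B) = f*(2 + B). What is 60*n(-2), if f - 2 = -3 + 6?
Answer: 0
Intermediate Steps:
f = 5 (f = 2 + (-3 + 6) = 2 + 3 = 5)
n(B) = 10/9 + 5*B/9 (n(B) = (5*(2 + B))/9 = (10 + 5*B)/9 = 10/9 + 5*B/9)
60*n(-2) = 60*(10/9 + (5/9)*(-2)) = 60*(10/9 - 10/9) = 60*0 = 0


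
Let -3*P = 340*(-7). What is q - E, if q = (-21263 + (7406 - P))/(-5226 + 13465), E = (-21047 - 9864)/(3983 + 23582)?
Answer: -447482128/681324105 ≈ -0.65678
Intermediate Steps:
P = 2380/3 (P = -340*(-7)/3 = -⅓*(-2380) = 2380/3 ≈ 793.33)
E = -30911/27565 ≈ -1.1214
q = -43951/24717 (q = (-21263 + (7406 - 1*2380/3))/(-5226 + 13465) = (-21263 + (7406 - 2380/3))/8239 = (-21263 + 19838/3)*(1/8239) = -43951/3*1/8239 = -43951/24717 ≈ -1.7782)
q - E = -43951/24717 - 1*(-30911/27565) = -43951/24717 + 30911/27565 = -447482128/681324105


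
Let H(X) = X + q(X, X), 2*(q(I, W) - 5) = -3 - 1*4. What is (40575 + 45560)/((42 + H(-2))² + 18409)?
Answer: 68908/16105 ≈ 4.2787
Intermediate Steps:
q(I, W) = 3/2 (q(I, W) = 5 + (-3 - 1*4)/2 = 5 + (-3 - 4)/2 = 5 + (½)*(-7) = 5 - 7/2 = 3/2)
H(X) = 3/2 + X (H(X) = X + 3/2 = 3/2 + X)
(40575 + 45560)/((42 + H(-2))² + 18409) = (40575 + 45560)/((42 + (3/2 - 2))² + 18409) = 86135/((42 - ½)² + 18409) = 86135/((83/2)² + 18409) = 86135/(6889/4 + 18409) = 86135/(80525/4) = 86135*(4/80525) = 68908/16105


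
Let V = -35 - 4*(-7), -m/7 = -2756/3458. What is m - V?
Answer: 239/19 ≈ 12.579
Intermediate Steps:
m = 106/19 (m = -(-19292)/3458 = -7*(-106/133) = 106/19 ≈ 5.5789)
V = -7 (V = -35 + 28 = -7)
m - V = 106/19 - 1*(-7) = 106/19 + 7 = 239/19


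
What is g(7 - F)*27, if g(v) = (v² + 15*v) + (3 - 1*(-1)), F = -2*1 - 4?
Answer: 9936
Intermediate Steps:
F = -6 (F = -2 - 4 = -6)
g(v) = 4 + v² + 15*v (g(v) = (v² + 15*v) + (3 + 1) = (v² + 15*v) + 4 = 4 + v² + 15*v)
g(7 - F)*27 = (4 + (7 - 1*(-6))² + 15*(7 - 1*(-6)))*27 = (4 + (7 + 6)² + 15*(7 + 6))*27 = (4 + 13² + 15*13)*27 = (4 + 169 + 195)*27 = 368*27 = 9936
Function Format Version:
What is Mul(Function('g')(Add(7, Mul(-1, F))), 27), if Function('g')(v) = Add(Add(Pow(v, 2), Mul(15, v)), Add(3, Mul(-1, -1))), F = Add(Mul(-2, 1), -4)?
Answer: 9936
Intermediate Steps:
F = -6 (F = Add(-2, -4) = -6)
Function('g')(v) = Add(4, Pow(v, 2), Mul(15, v)) (Function('g')(v) = Add(Add(Pow(v, 2), Mul(15, v)), Add(3, 1)) = Add(Add(Pow(v, 2), Mul(15, v)), 4) = Add(4, Pow(v, 2), Mul(15, v)))
Mul(Function('g')(Add(7, Mul(-1, F))), 27) = Mul(Add(4, Pow(Add(7, Mul(-1, -6)), 2), Mul(15, Add(7, Mul(-1, -6)))), 27) = Mul(Add(4, Pow(Add(7, 6), 2), Mul(15, Add(7, 6))), 27) = Mul(Add(4, Pow(13, 2), Mul(15, 13)), 27) = Mul(Add(4, 169, 195), 27) = Mul(368, 27) = 9936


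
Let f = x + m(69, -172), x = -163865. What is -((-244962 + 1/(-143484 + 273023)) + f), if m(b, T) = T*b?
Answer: 54496409604/129539 ≈ 4.2070e+5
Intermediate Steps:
f = -175733 (f = -163865 - 172*69 = -163865 - 11868 = -175733)
-((-244962 + 1/(-143484 + 273023)) + f) = -((-244962 + 1/(-143484 + 273023)) - 175733) = -((-244962 + 1/129539) - 175733) = -(-31732132517/129539 - 175733) = -1*(-54496409604/129539) = 54496409604/129539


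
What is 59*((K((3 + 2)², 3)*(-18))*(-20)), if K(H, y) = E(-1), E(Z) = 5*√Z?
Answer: 106200*I ≈ 1.062e+5*I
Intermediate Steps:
K(H, y) = 5*I (K(H, y) = 5*√(-1) = 5*I)
59*((K((3 + 2)², 3)*(-18))*(-20)) = 59*(((5*I)*(-18))*(-20)) = 59*(-90*I*(-20)) = 59*(1800*I) = 106200*I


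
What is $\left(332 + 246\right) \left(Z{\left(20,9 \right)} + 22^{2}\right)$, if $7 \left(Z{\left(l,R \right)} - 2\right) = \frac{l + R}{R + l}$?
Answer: $\frac{1966934}{7} \approx 2.8099 \cdot 10^{5}$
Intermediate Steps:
$Z{\left(l,R \right)} = \frac{15}{7}$ ($Z{\left(l,R \right)} = 2 + \frac{\left(l + R\right) \frac{1}{R + l}}{7} = 2 + \frac{\left(R + l\right) \frac{1}{R + l}}{7} = 2 + \frac{1}{7} \cdot 1 = 2 + \frac{1}{7} = \frac{15}{7}$)
$\left(332 + 246\right) \left(Z{\left(20,9 \right)} + 22^{2}\right) = \left(332 + 246\right) \left(\frac{15}{7} + 22^{2}\right) = 578 \left(\frac{15}{7} + 484\right) = 578 \cdot \frac{3403}{7} = \frac{1966934}{7}$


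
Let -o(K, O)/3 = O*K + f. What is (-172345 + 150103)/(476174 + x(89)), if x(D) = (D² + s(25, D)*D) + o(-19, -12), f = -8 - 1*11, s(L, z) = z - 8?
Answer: -674/14869 ≈ -0.045329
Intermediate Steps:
s(L, z) = -8 + z
f = -19 (f = -8 - 11 = -19)
o(K, O) = 57 - 3*K*O (o(K, O) = -3*(O*K - 19) = -3*(K*O - 19) = -3*(-19 + K*O) = 57 - 3*K*O)
x(D) = -627 + D² + D*(-8 + D) (x(D) = (D² + (-8 + D)*D) + (57 - 3*(-19)*(-12)) = (D² + D*(-8 + D)) + (57 - 684) = (D² + D*(-8 + D)) - 627 = -627 + D² + D*(-8 + D))
(-172345 + 150103)/(476174 + x(89)) = (-172345 + 150103)/(476174 + (-627 + 89² + 89*(-8 + 89))) = -22242/(476174 + (-627 + 7921 + 89*81)) = -22242/(476174 + (-627 + 7921 + 7209)) = -22242/(476174 + 14503) = -22242/490677 = -22242*1/490677 = -674/14869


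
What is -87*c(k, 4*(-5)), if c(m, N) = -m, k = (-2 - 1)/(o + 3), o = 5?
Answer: -261/8 ≈ -32.625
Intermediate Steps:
k = -3/8 (k = (-2 - 1)/(5 + 3) = -3/8 ≈ -0.37500)
-87*c(k, 4*(-5)) = -(-87)*(-3)/8 = -87*3/8 = -261/8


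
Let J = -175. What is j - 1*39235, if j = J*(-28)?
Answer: -34335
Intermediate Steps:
j = 4900 (j = -175*(-28) = 4900)
j - 1*39235 = 4900 - 1*39235 = 4900 - 39235 = -34335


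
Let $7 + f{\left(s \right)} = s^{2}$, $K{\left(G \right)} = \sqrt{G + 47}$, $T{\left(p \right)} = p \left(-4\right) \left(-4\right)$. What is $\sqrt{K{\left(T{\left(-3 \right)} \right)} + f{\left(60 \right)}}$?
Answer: $\sqrt{3593 + i} \approx 59.942 + 0.00834 i$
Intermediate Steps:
$T{\left(p \right)} = 16 p$ ($T{\left(p \right)} = - 4 p \left(-4\right) = 16 p$)
$K{\left(G \right)} = \sqrt{47 + G}$
$f{\left(s \right)} = -7 + s^{2}$
$\sqrt{K{\left(T{\left(-3 \right)} \right)} + f{\left(60 \right)}} = \sqrt{\sqrt{47 + 16 \left(-3\right)} - \left(7 - 60^{2}\right)} = \sqrt{\sqrt{47 - 48} + \left(-7 + 3600\right)} = \sqrt{\sqrt{-1} + 3593} = \sqrt{i + 3593} = \sqrt{3593 + i}$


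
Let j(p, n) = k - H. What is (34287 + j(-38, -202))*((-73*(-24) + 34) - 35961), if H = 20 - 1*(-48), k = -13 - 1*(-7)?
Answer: -1169229275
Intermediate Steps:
k = -6 (k = -13 + 7 = -6)
H = 68 (H = 20 + 48 = 68)
j(p, n) = -74 (j(p, n) = -6 - 1*68 = -6 - 68 = -74)
(34287 + j(-38, -202))*((-73*(-24) + 34) - 35961) = (34287 - 74)*((-73*(-24) + 34) - 35961) = 34213*((1752 + 34) - 35961) = 34213*(1786 - 35961) = 34213*(-34175) = -1169229275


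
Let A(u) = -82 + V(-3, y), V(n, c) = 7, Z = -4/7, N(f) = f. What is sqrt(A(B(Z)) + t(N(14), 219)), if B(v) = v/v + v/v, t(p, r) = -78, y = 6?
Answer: 3*I*sqrt(17) ≈ 12.369*I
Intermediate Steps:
Z = -4/7 (Z = -4*1/7 = -4/7 ≈ -0.57143)
B(v) = 2 (B(v) = 1 + 1 = 2)
A(u) = -75 (A(u) = -82 + 7 = -75)
sqrt(A(B(Z)) + t(N(14), 219)) = sqrt(-75 - 78) = sqrt(-153) = 3*I*sqrt(17)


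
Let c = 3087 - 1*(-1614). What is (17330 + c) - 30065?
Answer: -8034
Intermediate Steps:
c = 4701 (c = 3087 + 1614 = 4701)
(17330 + c) - 30065 = (17330 + 4701) - 30065 = 22031 - 30065 = -8034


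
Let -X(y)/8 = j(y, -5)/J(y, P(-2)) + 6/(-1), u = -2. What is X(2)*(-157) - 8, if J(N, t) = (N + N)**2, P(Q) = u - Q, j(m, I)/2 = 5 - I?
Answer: -5974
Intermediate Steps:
j(m, I) = 10 - 2*I (j(m, I) = 2*(5 - I) = 10 - 2*I)
P(Q) = -2 - Q
J(N, t) = 4*N**2 (J(N, t) = (2*N)**2 = 4*N**2)
X(y) = 48 - 40/y**2 (X(y) = -8*((10 - 2*(-5))/((4*y**2)) + 6/(-1)) = -8*((10 + 10)*(1/(4*y**2)) + 6*(-1)) = -8*(20*(1/(4*y**2)) - 6) = -8*(5/y**2 - 6) = -8*(-6 + 5/y**2) = 48 - 40/y**2)
X(2)*(-157) - 8 = (48 - 40/2**2)*(-157) - 8 = (48 - 40*1/4)*(-157) - 8 = (48 - 10)*(-157) - 8 = 38*(-157) - 8 = -5966 - 8 = -5974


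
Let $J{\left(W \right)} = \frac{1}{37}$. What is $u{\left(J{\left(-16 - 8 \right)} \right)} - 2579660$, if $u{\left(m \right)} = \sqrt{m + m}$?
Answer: $-2579660 + \frac{\sqrt{74}}{37} \approx -2.5797 \cdot 10^{6}$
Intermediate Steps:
$J{\left(W \right)} = \frac{1}{37}$
$u{\left(m \right)} = \sqrt{2} \sqrt{m}$ ($u{\left(m \right)} = \sqrt{2 m} = \sqrt{2} \sqrt{m}$)
$u{\left(J{\left(-16 - 8 \right)} \right)} - 2579660 = \frac{\sqrt{2}}{\sqrt{37}} - 2579660 = \sqrt{2} \frac{\sqrt{37}}{37} - 2579660 = \frac{\sqrt{74}}{37} - 2579660 = -2579660 + \frac{\sqrt{74}}{37}$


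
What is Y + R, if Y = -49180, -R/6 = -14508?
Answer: 37868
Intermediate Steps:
R = 87048 (R = -6*(-14508) = 87048)
Y + R = -49180 + 87048 = 37868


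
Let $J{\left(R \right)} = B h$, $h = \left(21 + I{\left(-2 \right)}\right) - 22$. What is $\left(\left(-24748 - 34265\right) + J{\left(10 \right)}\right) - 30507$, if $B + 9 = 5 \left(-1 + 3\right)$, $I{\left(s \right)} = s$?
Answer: $-89523$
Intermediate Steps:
$B = 1$ ($B = -9 + 5 \left(-1 + 3\right) = -9 + 5 \cdot 2 = -9 + 10 = 1$)
$h = -3$ ($h = \left(21 - 2\right) - 22 = 19 - 22 = -3$)
$J{\left(R \right)} = -3$ ($J{\left(R \right)} = 1 \left(-3\right) = -3$)
$\left(\left(-24748 - 34265\right) + J{\left(10 \right)}\right) - 30507 = \left(\left(-24748 - 34265\right) - 3\right) - 30507 = \left(-59013 - 3\right) - 30507 = -59016 - 30507 = -89523$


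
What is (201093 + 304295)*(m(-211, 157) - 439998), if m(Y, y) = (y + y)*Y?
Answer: -255853685776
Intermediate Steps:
m(Y, y) = 2*Y*y (m(Y, y) = (2*y)*Y = 2*Y*y)
(201093 + 304295)*(m(-211, 157) - 439998) = (201093 + 304295)*(2*(-211)*157 - 439998) = 505388*(-66254 - 439998) = 505388*(-506252) = -255853685776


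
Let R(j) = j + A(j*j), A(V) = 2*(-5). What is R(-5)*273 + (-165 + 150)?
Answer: -4110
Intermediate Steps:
A(V) = -10
R(j) = -10 + j (R(j) = j - 10 = -10 + j)
R(-5)*273 + (-165 + 150) = (-10 - 5)*273 + (-165 + 150) = -15*273 - 15 = -4095 - 15 = -4110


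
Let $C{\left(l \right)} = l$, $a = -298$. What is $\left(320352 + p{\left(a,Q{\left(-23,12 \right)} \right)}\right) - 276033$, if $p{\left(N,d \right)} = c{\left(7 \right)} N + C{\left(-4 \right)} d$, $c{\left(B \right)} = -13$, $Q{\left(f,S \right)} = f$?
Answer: $48285$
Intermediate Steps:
$p{\left(N,d \right)} = - 13 N - 4 d$
$\left(320352 + p{\left(a,Q{\left(-23,12 \right)} \right)}\right) - 276033 = \left(320352 - -3966\right) - 276033 = \left(320352 + \left(3874 + 92\right)\right) - 276033 = \left(320352 + 3966\right) - 276033 = 324318 - 276033 = 48285$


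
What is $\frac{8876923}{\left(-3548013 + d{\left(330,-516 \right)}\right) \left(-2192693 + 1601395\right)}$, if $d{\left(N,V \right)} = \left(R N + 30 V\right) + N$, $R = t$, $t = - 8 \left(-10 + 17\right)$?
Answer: $\frac{8876923}{2117818342614} \approx 4.1915 \cdot 10^{-6}$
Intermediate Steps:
$t = -56$ ($t = \left(-8\right) 7 = -56$)
$R = -56$
$d{\left(N,V \right)} = - 55 N + 30 V$ ($d{\left(N,V \right)} = \left(- 56 N + 30 V\right) + N = - 55 N + 30 V$)
$\frac{8876923}{\left(-3548013 + d{\left(330,-516 \right)}\right) \left(-2192693 + 1601395\right)} = \frac{8876923}{\left(-3548013 + \left(\left(-55\right) 330 + 30 \left(-516\right)\right)\right) \left(-2192693 + 1601395\right)} = \frac{8876923}{\left(-3548013 - 33630\right) \left(-591298\right)} = \frac{8876923}{\left(-3581643\right) \left(-591298\right)} = \frac{8876923}{2117818342614}$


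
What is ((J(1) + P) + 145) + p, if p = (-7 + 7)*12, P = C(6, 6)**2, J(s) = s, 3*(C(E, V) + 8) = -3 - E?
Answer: 267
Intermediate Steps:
C(E, V) = -9 - E/3 (C(E, V) = -8 + (-3 - E)/3 = -8 + (-1 - E/3) = -9 - E/3)
P = 121 (P = (-9 - 1/3*6)**2 = (-9 - 2)**2 = (-11)**2 = 121)
p = 0 (p = 0*12 = 0)
((J(1) + P) + 145) + p = ((1 + 121) + 145) + 0 = (122 + 145) + 0 = 267 + 0 = 267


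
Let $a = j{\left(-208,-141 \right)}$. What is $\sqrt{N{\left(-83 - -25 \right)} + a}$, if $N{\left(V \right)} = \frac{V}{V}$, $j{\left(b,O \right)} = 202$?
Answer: $\sqrt{203} \approx 14.248$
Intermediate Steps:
$a = 202$
$N{\left(V \right)} = 1$
$\sqrt{N{\left(-83 - -25 \right)} + a} = \sqrt{1 + 202} = \sqrt{203}$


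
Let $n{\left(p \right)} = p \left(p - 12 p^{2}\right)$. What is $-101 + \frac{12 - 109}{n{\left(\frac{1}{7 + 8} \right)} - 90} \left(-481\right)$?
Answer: $- \frac{62715274}{101249} \approx -619.42$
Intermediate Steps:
$-101 + \frac{12 - 109}{n{\left(\frac{1}{7 + 8} \right)} - 90} \left(-481\right) = -101 + \frac{12 - 109}{\left(\frac{1}{7 + 8}\right)^{2} \left(1 - \frac{12}{7 + 8}\right) - 90} \left(-481\right) = -101 + - \frac{97}{\left(\frac{1}{15}\right)^{2} \left(1 - \frac{12}{15}\right) - 90} \left(-481\right) = -101 + - \frac{97}{\frac{1 - \frac{4}{5}}{225} - 90} \left(-481\right) = -101 + - \frac{97}{\frac{1}{225} \cdot \frac{1}{5} - 90} \left(-481\right) = -101 + - \frac{97}{\frac{1}{1125} - 90} \left(-481\right) = -101 + - \frac{97}{- \frac{101249}{1125}} \left(-481\right) = -101 + \left(-97\right) \left(- \frac{1125}{101249}\right) \left(-481\right) = -101 + \frac{109125}{101249} \left(-481\right) = -101 - \frac{52489125}{101249} = - \frac{62715274}{101249}$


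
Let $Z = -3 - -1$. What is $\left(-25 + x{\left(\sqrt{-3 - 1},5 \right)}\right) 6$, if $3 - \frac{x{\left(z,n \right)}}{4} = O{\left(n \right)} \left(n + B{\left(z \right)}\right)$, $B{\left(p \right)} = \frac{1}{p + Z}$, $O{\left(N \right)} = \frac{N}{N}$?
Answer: $-192 + 6 i \approx -192.0 + 6.0 i$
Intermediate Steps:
$O{\left(N \right)} = 1$
$Z = -2$ ($Z = -3 + 1 = -2$)
$B{\left(p \right)} = \frac{1}{-2 + p}$ ($B{\left(p \right)} = \frac{1}{p - 2} = \frac{1}{-2 + p}$)
$x{\left(z,n \right)} = 12 - 4 n - \frac{4}{-2 + z}$ ($x{\left(z,n \right)} = 12 - 4 \cdot 1 \left(n + \frac{1}{-2 + z}\right) = 12 - 4 \left(n + \frac{1}{-2 + z}\right) = 12 - \left(4 n + \frac{4}{-2 + z}\right) = 12 - 4 n - \frac{4}{-2 + z}$)
$\left(-25 + x{\left(\sqrt{-3 - 1},5 \right)}\right) 6 = \left(-25 + \frac{4 \left(-1 + \left(-2 + \sqrt{-3 - 1}\right) \left(3 - 5\right)\right)}{-2 + \sqrt{-3 - 1}}\right) 6 = \left(-25 + \frac{4 \left(-1 + \left(-2 + \sqrt{-4}\right) \left(3 - 5\right)\right)}{-2 + \sqrt{-4}}\right) 6 = \left(-25 + \frac{4 \left(-1 + \left(-2 + 2 i\right) \left(-2\right)\right)}{-2 + 2 i}\right) 6 = \left(-25 + 4 \frac{-2 - 2 i}{8} \left(-1 + \left(4 - 4 i\right)\right)\right) 6 = \left(-25 + 4 \frac{-2 - 2 i}{8} \left(3 - 4 i\right)\right) 6 = \left(-25 + \frac{\left(-2 - 2 i\right) \left(3 - 4 i\right)}{2}\right) 6 = -150 + 3 \left(-2 - 2 i\right) \left(3 - 4 i\right)$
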